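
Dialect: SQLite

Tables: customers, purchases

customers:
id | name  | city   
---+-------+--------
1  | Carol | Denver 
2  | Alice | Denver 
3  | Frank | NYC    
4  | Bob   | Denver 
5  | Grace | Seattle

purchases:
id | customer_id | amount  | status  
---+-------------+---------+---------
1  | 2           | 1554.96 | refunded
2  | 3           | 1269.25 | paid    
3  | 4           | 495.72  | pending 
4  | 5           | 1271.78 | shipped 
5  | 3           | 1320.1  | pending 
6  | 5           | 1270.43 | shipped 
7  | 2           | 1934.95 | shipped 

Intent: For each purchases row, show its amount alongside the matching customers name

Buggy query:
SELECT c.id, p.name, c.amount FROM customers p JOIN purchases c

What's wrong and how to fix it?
Bug: JOIN with no ON clause produces a cartesian product; every purchases row pairs with every customers row

Fix: Add ON c.customer_id = p.id to the JOIN

Corrected query:
SELECT c.id, p.name, c.amount FROM customers p JOIN purchases c ON c.customer_id = p.id

Result:
id | name  | amount 
---+-------+--------
1  | Alice | 1554.96
2  | Frank | 1269.25
3  | Bob   | 495.72 
4  | Grace | 1271.78
5  | Frank | 1320.1 
6  | Grace | 1270.43
7  | Alice | 1934.95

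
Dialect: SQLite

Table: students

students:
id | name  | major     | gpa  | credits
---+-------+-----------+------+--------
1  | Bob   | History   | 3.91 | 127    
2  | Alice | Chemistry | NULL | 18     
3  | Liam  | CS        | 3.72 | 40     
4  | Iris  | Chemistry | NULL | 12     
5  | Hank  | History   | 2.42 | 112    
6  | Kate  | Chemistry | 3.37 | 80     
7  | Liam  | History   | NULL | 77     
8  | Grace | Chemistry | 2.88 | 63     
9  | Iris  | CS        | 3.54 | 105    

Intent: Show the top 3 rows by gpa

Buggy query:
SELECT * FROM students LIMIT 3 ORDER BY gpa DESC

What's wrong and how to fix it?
Bug: ORDER BY cannot follow LIMIT; LIMIT is the final clause

Fix: Swap the clauses: ORDER BY first, then LIMIT

Corrected query:
SELECT * FROM students ORDER BY gpa DESC LIMIT 3

Result:
id | name | major   | gpa  | credits
---+------+---------+------+--------
1  | Bob  | History | 3.91 | 127    
3  | Liam | CS      | 3.72 | 40     
9  | Iris | CS      | 3.54 | 105    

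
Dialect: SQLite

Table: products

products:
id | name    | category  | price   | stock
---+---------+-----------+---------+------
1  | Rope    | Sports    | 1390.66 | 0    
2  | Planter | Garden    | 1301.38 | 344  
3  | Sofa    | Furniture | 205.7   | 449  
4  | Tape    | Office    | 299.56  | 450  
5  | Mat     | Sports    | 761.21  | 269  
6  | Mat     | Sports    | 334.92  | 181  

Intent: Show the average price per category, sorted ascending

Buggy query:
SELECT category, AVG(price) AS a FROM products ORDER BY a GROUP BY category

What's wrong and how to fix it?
Bug: GROUP BY must precede ORDER BY

Fix: Move ORDER BY to the end, after GROUP BY

Corrected query:
SELECT category, AVG(price) AS a FROM products GROUP BY category ORDER BY a

Result:
category  | a      
----------+--------
Furniture | 205.7  
Office    | 299.56 
Sports    | 828.93 
Garden    | 1301.38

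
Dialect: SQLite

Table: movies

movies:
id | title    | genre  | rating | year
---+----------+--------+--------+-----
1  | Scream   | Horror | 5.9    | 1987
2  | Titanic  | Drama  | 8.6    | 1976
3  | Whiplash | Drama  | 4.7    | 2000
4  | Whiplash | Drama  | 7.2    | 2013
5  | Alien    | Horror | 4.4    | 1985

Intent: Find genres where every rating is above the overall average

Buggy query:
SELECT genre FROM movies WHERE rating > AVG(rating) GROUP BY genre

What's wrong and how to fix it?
Bug: WHERE evaluates per row before aggregation, so AVG() is unavailable

Fix: Compute the overall average in a scalar subquery and compare each group's MIN against it in HAVING

Corrected query:
SELECT genre FROM movies GROUP BY genre HAVING MIN(rating) > (SELECT AVG(rating) FROM movies)

Result:
(no rows)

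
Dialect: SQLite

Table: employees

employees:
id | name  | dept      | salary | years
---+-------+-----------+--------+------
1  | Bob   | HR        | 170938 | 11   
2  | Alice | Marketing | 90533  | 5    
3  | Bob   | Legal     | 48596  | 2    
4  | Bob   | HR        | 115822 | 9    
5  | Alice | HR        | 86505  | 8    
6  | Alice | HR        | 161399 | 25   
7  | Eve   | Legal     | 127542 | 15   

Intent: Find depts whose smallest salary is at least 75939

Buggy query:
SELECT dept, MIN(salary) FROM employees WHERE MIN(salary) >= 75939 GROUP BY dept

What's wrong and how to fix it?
Bug: Aggregates like MIN are computed per group after WHERE runs

Fix: Replace WHERE with HAVING after the GROUP BY

Corrected query:
SELECT dept, MIN(salary) FROM employees GROUP BY dept HAVING MIN(salary) >= 75939

Result:
dept      | MIN(salary)
----------+------------
HR        | 86505      
Marketing | 90533      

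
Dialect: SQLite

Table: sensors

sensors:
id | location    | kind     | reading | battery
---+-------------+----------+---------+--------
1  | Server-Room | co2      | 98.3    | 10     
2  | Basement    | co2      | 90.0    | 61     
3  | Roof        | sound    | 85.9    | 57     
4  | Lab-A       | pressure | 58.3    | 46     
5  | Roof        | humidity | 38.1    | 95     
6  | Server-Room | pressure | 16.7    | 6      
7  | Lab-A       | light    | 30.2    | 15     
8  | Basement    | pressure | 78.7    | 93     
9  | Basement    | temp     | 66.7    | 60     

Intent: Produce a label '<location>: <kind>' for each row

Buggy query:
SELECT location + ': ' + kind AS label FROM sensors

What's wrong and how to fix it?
Bug: '+' is numeric addition; on text columns SQLite converts them to 0 instead of concatenating

Fix: Replace + with || to concatenate text

Corrected query:
SELECT location || ': ' || kind AS label FROM sensors

Result:
label                
---------------------
Server-Room: co2     
Basement: co2        
Roof: sound          
Lab-A: pressure      
Roof: humidity       
Server-Room: pressure
Lab-A: light         
Basement: pressure   
Basement: temp       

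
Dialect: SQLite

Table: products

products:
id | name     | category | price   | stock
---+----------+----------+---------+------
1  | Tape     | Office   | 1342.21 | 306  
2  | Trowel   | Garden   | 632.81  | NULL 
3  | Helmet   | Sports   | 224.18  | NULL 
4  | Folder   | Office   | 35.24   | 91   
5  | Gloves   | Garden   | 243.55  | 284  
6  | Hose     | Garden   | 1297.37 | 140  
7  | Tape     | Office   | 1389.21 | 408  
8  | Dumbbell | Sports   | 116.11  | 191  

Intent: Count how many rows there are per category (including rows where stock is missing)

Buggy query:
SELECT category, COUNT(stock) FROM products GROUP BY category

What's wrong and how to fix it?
Bug: COUNT(stock) skips NULLs, so groups with missing stock are undercounted

Fix: Replace COUNT(stock) with COUNT(*)

Corrected query:
SELECT category, COUNT(*) FROM products GROUP BY category

Result:
category | COUNT(*)
---------+---------
Garden   | 3       
Office   | 3       
Sports   | 2       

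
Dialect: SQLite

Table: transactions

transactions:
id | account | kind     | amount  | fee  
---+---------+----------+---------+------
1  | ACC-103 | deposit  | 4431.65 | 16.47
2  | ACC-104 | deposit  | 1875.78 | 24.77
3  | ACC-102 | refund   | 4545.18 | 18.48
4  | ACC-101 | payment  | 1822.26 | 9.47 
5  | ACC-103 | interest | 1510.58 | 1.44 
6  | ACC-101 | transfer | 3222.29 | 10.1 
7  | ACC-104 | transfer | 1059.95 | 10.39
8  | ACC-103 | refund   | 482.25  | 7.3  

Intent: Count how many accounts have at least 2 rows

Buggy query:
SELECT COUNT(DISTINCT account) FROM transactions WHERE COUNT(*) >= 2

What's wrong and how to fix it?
Bug: WHERE filters individual rows, not groups, so a group-level COUNT is invalid there

Fix: Use a subquery that GROUPs and filters with HAVING, then count its rows

Corrected query:
SELECT COUNT(*) FROM (SELECT account FROM transactions GROUP BY account HAVING COUNT(*) >= 2)

Result:
COUNT(*)
--------
3       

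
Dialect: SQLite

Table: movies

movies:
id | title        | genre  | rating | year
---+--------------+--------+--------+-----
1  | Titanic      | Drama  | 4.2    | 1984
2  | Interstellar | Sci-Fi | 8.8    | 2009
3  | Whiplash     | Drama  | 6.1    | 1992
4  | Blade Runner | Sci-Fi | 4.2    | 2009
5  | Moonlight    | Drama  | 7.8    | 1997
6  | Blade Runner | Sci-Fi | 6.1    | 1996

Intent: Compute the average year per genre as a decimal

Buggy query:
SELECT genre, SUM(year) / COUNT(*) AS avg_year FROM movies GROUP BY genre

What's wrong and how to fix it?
Bug: SUM(year) and COUNT(*) are both integers; the division truncates the fractional part

Fix: Multiply by 1.0 (or CAST to REAL) to force floating-point division

Corrected query:
SELECT genre, SUM(year) * 1.0 / COUNT(*) AS avg_year FROM movies GROUP BY genre

Result:
genre  | avg_year   
-------+------------
Drama  | 1991       
Sci-Fi | 2004.666667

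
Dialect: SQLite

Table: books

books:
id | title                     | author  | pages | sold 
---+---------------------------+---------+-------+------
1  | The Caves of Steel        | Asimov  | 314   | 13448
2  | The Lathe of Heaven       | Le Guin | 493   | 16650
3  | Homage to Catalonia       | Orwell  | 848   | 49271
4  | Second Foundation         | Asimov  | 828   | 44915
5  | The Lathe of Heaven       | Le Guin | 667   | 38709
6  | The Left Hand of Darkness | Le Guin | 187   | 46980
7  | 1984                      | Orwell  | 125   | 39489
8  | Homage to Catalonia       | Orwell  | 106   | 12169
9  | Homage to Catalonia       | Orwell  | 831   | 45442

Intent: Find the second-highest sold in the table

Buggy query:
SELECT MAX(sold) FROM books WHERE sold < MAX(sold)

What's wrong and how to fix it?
Bug: MAX(sold) on the right of the comparison is an aggregate-in-WHERE error

Fix: Compute the overall MAX in a subquery, then take MAX of rows below it

Corrected query:
SELECT MAX(sold) FROM books WHERE sold < (SELECT MAX(sold) FROM books)

Result:
MAX(sold)
---------
46980    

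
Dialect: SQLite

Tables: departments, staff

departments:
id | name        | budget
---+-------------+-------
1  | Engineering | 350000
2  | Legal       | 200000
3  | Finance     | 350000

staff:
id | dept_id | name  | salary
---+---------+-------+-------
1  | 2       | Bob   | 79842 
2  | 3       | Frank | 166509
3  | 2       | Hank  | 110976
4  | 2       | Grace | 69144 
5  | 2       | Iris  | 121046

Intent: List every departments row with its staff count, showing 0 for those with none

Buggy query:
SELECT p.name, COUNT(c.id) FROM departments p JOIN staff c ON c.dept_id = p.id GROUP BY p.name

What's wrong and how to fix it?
Bug: An inner join excludes parents with zero children

Fix: Switch to LEFT JOIN to retain unmatched parent rows

Corrected query:
SELECT p.name, COUNT(c.id) FROM departments p LEFT JOIN staff c ON c.dept_id = p.id GROUP BY p.name

Result:
name        | COUNT(c.id)
------------+------------
Engineering | 0          
Finance     | 1          
Legal       | 4          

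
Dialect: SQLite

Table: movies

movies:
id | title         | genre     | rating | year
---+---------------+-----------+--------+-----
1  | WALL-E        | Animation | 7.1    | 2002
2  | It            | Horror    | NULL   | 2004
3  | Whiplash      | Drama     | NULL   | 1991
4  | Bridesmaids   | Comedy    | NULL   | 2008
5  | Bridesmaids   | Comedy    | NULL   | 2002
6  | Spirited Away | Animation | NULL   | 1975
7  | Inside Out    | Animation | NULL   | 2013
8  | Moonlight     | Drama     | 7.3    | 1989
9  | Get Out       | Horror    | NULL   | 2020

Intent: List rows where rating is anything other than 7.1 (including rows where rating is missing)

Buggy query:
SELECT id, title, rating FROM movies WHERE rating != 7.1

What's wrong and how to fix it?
Bug: Inequality against NULL is unknown, not true; rows with NULL are dropped

Fix: Handle NULL separately with IS NULL alongside the inequality

Corrected query:
SELECT id, title, rating FROM movies WHERE rating != 7.1 OR rating IS NULL

Result:
id | title         | rating
---+---------------+-------
2  | It            | NULL  
3  | Whiplash      | NULL  
4  | Bridesmaids   | NULL  
5  | Bridesmaids   | NULL  
6  | Spirited Away | NULL  
7  | Inside Out    | NULL  
8  | Moonlight     | 7.3   
9  | Get Out       | NULL  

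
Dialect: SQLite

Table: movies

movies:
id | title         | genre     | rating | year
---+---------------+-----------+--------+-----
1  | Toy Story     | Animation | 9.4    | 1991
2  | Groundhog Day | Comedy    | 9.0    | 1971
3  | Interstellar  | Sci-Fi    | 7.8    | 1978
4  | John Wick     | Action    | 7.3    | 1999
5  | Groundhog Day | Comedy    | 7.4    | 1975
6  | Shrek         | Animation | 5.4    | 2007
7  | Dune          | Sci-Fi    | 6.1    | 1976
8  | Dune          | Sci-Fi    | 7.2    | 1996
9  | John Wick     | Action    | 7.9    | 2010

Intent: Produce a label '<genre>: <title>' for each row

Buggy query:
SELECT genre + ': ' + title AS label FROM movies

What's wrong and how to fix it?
Bug: SQLite uses || for string concatenation; + coerces text to numbers (yielding 0)

Fix: Replace + with || to concatenate text

Corrected query:
SELECT genre || ': ' || title AS label FROM movies

Result:
label                
---------------------
Animation: Toy Story 
Comedy: Groundhog Day
Sci-Fi: Interstellar 
Action: John Wick    
Comedy: Groundhog Day
Animation: Shrek     
Sci-Fi: Dune         
Sci-Fi: Dune         
Action: John Wick    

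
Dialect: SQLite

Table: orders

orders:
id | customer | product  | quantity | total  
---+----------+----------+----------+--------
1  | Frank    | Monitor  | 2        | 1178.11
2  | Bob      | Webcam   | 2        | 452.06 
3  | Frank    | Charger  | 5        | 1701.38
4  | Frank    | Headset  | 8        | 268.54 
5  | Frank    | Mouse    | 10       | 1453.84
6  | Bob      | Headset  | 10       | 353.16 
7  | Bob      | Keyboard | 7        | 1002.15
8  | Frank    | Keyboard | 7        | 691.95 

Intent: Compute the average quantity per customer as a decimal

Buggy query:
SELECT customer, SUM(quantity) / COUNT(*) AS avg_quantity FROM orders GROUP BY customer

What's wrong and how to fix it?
Bug: SUM(quantity) and COUNT(*) are both integers; the division truncates the fractional part

Fix: Multiply by 1.0 (or CAST to REAL) to force floating-point division

Corrected query:
SELECT customer, SUM(quantity) * 1.0 / COUNT(*) AS avg_quantity FROM orders GROUP BY customer

Result:
customer | avg_quantity
---------+-------------
Bob      | 6.333333    
Frank    | 6.4         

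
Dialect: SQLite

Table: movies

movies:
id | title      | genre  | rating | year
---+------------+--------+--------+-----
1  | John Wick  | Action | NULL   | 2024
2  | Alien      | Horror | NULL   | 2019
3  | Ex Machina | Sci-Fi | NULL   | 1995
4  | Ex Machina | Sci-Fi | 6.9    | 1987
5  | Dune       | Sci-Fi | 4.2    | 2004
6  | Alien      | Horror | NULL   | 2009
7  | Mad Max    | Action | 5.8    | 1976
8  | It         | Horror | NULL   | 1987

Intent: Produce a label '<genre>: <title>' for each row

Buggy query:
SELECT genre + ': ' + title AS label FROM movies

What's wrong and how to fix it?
Bug: '+' is numeric addition; on text columns SQLite converts them to 0 instead of concatenating

Fix: Use the || operator for string concatenation

Corrected query:
SELECT genre || ': ' || title AS label FROM movies

Result:
label             
------------------
Action: John Wick 
Horror: Alien     
Sci-Fi: Ex Machina
Sci-Fi: Ex Machina
Sci-Fi: Dune      
Horror: Alien     
Action: Mad Max   
Horror: It        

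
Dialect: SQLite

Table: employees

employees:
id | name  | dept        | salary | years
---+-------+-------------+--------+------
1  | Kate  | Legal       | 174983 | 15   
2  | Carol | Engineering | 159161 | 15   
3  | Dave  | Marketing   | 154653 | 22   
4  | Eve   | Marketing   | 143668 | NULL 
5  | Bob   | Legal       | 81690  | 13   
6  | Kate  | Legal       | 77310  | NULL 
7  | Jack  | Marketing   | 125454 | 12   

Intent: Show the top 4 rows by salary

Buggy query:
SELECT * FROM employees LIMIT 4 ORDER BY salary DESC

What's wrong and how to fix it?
Bug: ORDER BY cannot follow LIMIT; LIMIT is the final clause

Fix: Sort with ORDER BY, then apply LIMIT

Corrected query:
SELECT * FROM employees ORDER BY salary DESC LIMIT 4

Result:
id | name  | dept        | salary | years
---+-------+-------------+--------+------
1  | Kate  | Legal       | 174983 | 15   
2  | Carol | Engineering | 159161 | 15   
3  | Dave  | Marketing   | 154653 | 22   
4  | Eve   | Marketing   | 143668 | NULL 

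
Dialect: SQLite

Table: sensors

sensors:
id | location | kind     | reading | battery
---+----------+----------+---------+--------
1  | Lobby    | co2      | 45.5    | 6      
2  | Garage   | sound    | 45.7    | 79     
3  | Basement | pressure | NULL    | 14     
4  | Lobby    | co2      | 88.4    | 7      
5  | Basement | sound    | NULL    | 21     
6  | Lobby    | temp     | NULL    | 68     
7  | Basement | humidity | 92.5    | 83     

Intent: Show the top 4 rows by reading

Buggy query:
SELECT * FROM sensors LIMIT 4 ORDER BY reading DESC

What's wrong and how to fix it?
Bug: ORDER BY cannot follow LIMIT; LIMIT is the final clause

Fix: Swap the clauses: ORDER BY first, then LIMIT

Corrected query:
SELECT * FROM sensors ORDER BY reading DESC LIMIT 4

Result:
id | location | kind     | reading | battery
---+----------+----------+---------+--------
7  | Basement | humidity | 92.5    | 83     
4  | Lobby    | co2      | 88.4    | 7      
2  | Garage   | sound    | 45.7    | 79     
1  | Lobby    | co2      | 45.5    | 6      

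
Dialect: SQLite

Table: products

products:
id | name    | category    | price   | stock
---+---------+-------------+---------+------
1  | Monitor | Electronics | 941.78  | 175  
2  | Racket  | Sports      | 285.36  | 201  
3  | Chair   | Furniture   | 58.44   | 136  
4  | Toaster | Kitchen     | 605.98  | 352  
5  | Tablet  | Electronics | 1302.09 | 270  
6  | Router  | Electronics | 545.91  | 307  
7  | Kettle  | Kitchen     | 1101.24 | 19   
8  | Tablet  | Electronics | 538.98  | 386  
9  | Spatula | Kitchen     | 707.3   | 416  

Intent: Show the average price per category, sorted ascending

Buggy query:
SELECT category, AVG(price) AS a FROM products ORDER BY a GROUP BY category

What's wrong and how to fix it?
Bug: GROUP BY must precede ORDER BY

Fix: Move ORDER BY to the end, after GROUP BY

Corrected query:
SELECT category, AVG(price) AS a FROM products GROUP BY category ORDER BY a

Result:
category    | a     
------------+-------
Furniture   | 58.44 
Sports      | 285.36
Kitchen     | 804.84
Electronics | 832.19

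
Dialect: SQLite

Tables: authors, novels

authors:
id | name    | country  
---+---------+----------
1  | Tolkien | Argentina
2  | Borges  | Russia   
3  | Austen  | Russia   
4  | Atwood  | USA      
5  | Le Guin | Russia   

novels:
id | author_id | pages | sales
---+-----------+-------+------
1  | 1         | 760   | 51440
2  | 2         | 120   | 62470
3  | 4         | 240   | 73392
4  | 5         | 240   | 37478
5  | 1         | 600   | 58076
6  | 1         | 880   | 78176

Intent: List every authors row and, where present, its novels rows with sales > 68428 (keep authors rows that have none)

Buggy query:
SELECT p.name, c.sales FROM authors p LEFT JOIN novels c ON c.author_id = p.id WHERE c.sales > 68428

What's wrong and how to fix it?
Bug: A WHERE condition on the right-hand table after LEFT JOIN drops unmatched parents

Fix: Move the right-table condition into the ON clause so unmatched parents are kept

Corrected query:
SELECT p.name, c.sales FROM authors p LEFT JOIN novels c ON c.author_id = p.id AND c.sales > 68428

Result:
name    | sales
--------+------
Tolkien | 78176
Borges  | NULL 
Austen  | NULL 
Atwood  | 73392
Le Guin | NULL 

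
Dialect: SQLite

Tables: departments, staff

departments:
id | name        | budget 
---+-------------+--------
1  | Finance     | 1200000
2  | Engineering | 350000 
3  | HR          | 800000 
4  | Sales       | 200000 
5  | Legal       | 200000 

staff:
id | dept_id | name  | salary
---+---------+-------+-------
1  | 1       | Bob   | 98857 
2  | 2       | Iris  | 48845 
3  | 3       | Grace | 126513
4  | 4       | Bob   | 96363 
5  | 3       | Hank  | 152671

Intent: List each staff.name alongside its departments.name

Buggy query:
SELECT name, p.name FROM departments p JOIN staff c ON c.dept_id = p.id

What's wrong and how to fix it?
Bug: 'name' exists in both joined tables, so the database can't tell which one is meant

Fix: Qualify the column with its table alias (c.name)

Corrected query:
SELECT c.name, p.name FROM departments p JOIN staff c ON c.dept_id = p.id

Result:
name  | name       
------+------------
Bob   | Finance    
Iris  | Engineering
Grace | HR         
Bob   | Sales      
Hank  | HR         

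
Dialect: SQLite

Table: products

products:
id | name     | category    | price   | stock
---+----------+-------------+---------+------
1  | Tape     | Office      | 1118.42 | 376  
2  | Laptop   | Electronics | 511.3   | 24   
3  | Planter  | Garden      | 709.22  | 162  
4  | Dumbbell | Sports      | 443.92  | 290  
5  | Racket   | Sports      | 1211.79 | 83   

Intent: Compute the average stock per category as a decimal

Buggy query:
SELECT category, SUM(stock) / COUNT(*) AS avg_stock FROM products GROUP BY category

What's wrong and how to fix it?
Bug: Both operands are integers, so '/' performs integer division and truncates

Fix: Cast one side to REAL so the division keeps the fractional part

Corrected query:
SELECT category, SUM(stock) * 1.0 / COUNT(*) AS avg_stock FROM products GROUP BY category

Result:
category    | avg_stock
------------+----------
Electronics | 24       
Garden      | 162      
Office      | 376      
Sports      | 186.5    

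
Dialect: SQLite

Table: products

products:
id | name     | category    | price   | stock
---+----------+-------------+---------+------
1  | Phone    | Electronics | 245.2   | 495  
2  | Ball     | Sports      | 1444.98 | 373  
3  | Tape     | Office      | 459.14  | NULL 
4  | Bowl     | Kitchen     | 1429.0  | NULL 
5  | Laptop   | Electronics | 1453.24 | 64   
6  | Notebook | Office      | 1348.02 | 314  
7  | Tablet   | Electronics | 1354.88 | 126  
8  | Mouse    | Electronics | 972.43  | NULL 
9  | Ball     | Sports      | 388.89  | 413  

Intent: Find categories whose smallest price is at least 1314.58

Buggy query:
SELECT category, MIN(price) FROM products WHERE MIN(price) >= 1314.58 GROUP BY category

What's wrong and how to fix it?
Bug: Aggregates like MIN are computed per group after WHERE runs

Fix: Replace WHERE with HAVING after the GROUP BY

Corrected query:
SELECT category, MIN(price) FROM products GROUP BY category HAVING MIN(price) >= 1314.58

Result:
category | MIN(price)
---------+-----------
Kitchen  | 1429      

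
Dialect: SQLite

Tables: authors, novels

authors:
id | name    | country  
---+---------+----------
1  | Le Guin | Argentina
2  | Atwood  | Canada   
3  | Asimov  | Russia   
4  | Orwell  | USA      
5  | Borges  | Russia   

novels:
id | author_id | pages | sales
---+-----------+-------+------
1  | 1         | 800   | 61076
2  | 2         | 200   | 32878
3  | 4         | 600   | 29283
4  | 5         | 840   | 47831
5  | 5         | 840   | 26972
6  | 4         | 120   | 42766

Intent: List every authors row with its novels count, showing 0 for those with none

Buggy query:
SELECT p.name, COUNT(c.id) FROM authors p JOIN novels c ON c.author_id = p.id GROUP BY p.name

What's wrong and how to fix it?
Bug: An inner join excludes parents with zero children

Fix: Switch to LEFT JOIN to retain unmatched parent rows

Corrected query:
SELECT p.name, COUNT(c.id) FROM authors p LEFT JOIN novels c ON c.author_id = p.id GROUP BY p.name

Result:
name    | COUNT(c.id)
--------+------------
Asimov  | 0          
Atwood  | 1          
Borges  | 2          
Le Guin | 1          
Orwell  | 2          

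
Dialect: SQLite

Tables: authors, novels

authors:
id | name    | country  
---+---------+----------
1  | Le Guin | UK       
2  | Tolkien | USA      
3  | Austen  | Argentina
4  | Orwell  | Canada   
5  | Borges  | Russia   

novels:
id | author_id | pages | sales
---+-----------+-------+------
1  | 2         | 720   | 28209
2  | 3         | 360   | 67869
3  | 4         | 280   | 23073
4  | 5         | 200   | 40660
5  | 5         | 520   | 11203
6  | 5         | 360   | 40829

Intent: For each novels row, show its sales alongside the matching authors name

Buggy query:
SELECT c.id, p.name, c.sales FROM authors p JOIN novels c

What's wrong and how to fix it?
Bug: JOIN with no ON clause produces a cartesian product; every novels row pairs with every authors row

Fix: Add ON c.author_id = p.id to the JOIN

Corrected query:
SELECT c.id, p.name, c.sales FROM authors p JOIN novels c ON c.author_id = p.id

Result:
id | name    | sales
---+---------+------
1  | Tolkien | 28209
2  | Austen  | 67869
3  | Orwell  | 23073
4  | Borges  | 40660
5  | Borges  | 11203
6  | Borges  | 40829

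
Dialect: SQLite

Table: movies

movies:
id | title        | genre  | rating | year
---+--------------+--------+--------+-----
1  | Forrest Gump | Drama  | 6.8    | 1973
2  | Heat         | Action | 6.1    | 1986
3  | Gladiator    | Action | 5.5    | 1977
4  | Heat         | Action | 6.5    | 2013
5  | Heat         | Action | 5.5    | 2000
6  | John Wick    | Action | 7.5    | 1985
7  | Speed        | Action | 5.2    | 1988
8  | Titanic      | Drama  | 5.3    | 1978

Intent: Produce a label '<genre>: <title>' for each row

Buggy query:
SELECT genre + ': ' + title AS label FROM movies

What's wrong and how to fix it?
Bug: '+' is numeric addition; on text columns SQLite converts them to 0 instead of concatenating

Fix: Replace + with || to concatenate text

Corrected query:
SELECT genre || ': ' || title AS label FROM movies

Result:
label              
-------------------
Drama: Forrest Gump
Action: Heat       
Action: Gladiator  
Action: Heat       
Action: Heat       
Action: John Wick  
Action: Speed      
Drama: Titanic     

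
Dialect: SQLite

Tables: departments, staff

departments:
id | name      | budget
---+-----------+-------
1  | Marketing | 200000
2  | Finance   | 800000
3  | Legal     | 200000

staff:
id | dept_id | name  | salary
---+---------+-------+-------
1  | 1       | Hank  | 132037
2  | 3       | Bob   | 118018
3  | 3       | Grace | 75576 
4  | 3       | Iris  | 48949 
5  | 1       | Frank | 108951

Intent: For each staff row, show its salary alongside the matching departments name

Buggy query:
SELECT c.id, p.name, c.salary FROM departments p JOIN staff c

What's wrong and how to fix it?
Bug: JOIN with no ON clause produces a cartesian product; every staff row pairs with every departments row

Fix: Add ON c.dept_id = p.id to the JOIN

Corrected query:
SELECT c.id, p.name, c.salary FROM departments p JOIN staff c ON c.dept_id = p.id

Result:
id | name      | salary
---+-----------+-------
1  | Marketing | 132037
2  | Legal     | 118018
3  | Legal     | 75576 
4  | Legal     | 48949 
5  | Marketing | 108951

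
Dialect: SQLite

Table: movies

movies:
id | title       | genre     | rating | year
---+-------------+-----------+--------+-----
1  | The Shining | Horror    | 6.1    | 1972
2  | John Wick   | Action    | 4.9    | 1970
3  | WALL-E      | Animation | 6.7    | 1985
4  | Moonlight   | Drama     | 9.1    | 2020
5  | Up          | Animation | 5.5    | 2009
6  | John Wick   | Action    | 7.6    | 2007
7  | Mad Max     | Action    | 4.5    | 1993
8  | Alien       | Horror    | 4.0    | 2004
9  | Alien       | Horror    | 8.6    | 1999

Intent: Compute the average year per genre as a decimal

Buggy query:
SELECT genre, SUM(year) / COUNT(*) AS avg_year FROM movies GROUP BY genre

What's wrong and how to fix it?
Bug: SUM(year) and COUNT(*) are both integers; the division truncates the fractional part

Fix: Cast one side to REAL so the division keeps the fractional part

Corrected query:
SELECT genre, SUM(year) * 1.0 / COUNT(*) AS avg_year FROM movies GROUP BY genre

Result:
genre     | avg_year   
----------+------------
Action    | 1990       
Animation | 1997       
Drama     | 2020       
Horror    | 1991.666667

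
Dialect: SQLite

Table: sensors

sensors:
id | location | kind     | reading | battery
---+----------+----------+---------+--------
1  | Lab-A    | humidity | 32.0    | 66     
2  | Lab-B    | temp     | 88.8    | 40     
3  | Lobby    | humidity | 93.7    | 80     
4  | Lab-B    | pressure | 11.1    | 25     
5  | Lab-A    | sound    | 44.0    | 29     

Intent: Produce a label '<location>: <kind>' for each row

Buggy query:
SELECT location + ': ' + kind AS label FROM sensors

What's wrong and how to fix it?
Bug: '+' is numeric addition; on text columns SQLite converts them to 0 instead of concatenating

Fix: Use the || operator for string concatenation

Corrected query:
SELECT location || ': ' || kind AS label FROM sensors

Result:
label          
---------------
Lab-A: humidity
Lab-B: temp    
Lobby: humidity
Lab-B: pressure
Lab-A: sound   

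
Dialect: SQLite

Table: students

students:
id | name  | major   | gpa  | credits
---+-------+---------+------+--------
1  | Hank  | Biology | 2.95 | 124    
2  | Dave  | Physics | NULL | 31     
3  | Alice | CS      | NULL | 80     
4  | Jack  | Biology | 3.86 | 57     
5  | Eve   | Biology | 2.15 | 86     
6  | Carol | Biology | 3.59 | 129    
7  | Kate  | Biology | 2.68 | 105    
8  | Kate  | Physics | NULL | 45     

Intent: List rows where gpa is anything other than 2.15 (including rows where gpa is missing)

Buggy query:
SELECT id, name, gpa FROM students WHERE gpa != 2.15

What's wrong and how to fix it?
Bug: 'gpa != 2.15' is unknown when gpa is NULL, so NULL rows are silently excluded

Fix: Handle NULL separately with IS NULL alongside the inequality

Corrected query:
SELECT id, name, gpa FROM students WHERE gpa != 2.15 OR gpa IS NULL

Result:
id | name  | gpa 
---+-------+-----
1  | Hank  | 2.95
2  | Dave  | NULL
3  | Alice | NULL
4  | Jack  | 3.86
6  | Carol | 3.59
7  | Kate  | 2.68
8  | Kate  | NULL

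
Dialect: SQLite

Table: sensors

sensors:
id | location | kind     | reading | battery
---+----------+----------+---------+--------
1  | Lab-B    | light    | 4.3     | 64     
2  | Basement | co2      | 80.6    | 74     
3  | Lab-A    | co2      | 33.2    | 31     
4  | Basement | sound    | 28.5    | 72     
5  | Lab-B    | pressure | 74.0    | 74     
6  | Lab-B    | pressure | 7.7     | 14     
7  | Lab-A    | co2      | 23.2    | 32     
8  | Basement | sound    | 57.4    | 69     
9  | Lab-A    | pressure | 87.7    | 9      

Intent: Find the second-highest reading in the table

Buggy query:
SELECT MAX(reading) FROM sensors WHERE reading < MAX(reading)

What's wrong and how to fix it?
Bug: MAX(reading) on the right of the comparison is an aggregate-in-WHERE error

Fix: Compute the overall MAX in a subquery, then take MAX of rows below it

Corrected query:
SELECT MAX(reading) FROM sensors WHERE reading < (SELECT MAX(reading) FROM sensors)

Result:
MAX(reading)
------------
80.6        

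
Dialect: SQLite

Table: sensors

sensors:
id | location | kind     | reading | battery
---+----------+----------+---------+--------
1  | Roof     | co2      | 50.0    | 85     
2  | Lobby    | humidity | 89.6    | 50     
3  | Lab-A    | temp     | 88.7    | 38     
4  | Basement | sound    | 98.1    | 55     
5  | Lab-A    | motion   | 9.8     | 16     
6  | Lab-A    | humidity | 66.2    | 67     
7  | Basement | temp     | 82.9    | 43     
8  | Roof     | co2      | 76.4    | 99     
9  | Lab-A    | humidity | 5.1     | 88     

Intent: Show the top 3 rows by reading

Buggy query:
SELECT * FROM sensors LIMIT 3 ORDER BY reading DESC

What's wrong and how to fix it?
Bug: LIMIT must come after ORDER BY

Fix: Swap the clauses: ORDER BY first, then LIMIT

Corrected query:
SELECT * FROM sensors ORDER BY reading DESC LIMIT 3

Result:
id | location | kind     | reading | battery
---+----------+----------+---------+--------
4  | Basement | sound    | 98.1    | 55     
2  | Lobby    | humidity | 89.6    | 50     
3  | Lab-A    | temp     | 88.7    | 38     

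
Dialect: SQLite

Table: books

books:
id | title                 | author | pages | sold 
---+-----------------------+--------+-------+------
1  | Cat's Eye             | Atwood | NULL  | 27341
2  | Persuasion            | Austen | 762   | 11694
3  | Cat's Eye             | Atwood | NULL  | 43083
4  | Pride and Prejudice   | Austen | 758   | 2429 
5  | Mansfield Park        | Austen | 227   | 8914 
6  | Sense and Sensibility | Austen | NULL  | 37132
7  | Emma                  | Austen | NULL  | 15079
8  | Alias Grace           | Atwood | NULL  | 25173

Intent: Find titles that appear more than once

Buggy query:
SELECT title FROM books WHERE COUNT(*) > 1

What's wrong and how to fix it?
Bug: WHERE can't reference COUNT(*); aggregates are computed after WHERE

Fix: Group first, then use HAVING for the count condition

Corrected query:
SELECT title FROM books GROUP BY title HAVING COUNT(*) > 1

Result:
title    
---------
Cat's Eye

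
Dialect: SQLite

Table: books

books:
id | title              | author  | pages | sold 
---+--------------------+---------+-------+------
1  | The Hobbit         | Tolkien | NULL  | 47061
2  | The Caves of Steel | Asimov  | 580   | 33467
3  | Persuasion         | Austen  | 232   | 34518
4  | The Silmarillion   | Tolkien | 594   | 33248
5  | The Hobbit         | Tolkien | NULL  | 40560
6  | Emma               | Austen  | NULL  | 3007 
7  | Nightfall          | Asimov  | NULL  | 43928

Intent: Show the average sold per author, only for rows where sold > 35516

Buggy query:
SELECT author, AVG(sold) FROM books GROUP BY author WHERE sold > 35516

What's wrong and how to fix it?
Bug: Row-level WHERE must come before GROUP BY in the clause order

Fix: Move the WHERE clause before GROUP BY

Corrected query:
SELECT author, AVG(sold) FROM books WHERE sold > 35516 GROUP BY author

Result:
author  | AVG(sold)
--------+----------
Asimov  | 43928    
Tolkien | 43810.5  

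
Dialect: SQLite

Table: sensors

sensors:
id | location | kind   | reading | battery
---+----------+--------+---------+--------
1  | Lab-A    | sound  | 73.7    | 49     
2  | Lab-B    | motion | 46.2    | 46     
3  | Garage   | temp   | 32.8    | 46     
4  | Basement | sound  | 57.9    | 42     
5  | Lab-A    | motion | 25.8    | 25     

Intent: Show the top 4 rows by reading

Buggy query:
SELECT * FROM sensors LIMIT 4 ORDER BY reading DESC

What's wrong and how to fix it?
Bug: LIMIT must come after ORDER BY

Fix: Swap the clauses: ORDER BY first, then LIMIT

Corrected query:
SELECT * FROM sensors ORDER BY reading DESC LIMIT 4

Result:
id | location | kind   | reading | battery
---+----------+--------+---------+--------
1  | Lab-A    | sound  | 73.7    | 49     
4  | Basement | sound  | 57.9    | 42     
2  | Lab-B    | motion | 46.2    | 46     
3  | Garage   | temp   | 32.8    | 46     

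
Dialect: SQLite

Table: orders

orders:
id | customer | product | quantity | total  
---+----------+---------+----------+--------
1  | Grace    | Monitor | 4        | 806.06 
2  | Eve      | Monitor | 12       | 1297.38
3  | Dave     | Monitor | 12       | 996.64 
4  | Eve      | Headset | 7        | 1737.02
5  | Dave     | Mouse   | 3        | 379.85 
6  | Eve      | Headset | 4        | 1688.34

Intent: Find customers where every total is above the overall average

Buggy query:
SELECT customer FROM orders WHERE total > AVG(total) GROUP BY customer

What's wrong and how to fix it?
Bug: AVG() is an aggregate; it can't sit directly in WHERE

Fix: Compute the overall average in a scalar subquery and compare each group's MIN against it in HAVING

Corrected query:
SELECT customer FROM orders GROUP BY customer HAVING MIN(total) > (SELECT AVG(total) FROM orders)

Result:
customer
--------
Eve     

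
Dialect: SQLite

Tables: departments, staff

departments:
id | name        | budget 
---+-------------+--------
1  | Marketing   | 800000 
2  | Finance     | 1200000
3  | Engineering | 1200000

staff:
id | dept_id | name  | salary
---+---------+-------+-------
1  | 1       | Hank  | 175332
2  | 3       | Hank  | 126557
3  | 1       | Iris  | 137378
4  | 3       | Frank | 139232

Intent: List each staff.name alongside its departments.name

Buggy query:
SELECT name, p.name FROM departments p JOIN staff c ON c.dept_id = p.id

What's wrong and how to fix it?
Bug: 'name' exists in both joined tables, so the database can't tell which one is meant

Fix: Qualify the column with its table alias (c.name)

Corrected query:
SELECT c.name, p.name FROM departments p JOIN staff c ON c.dept_id = p.id

Result:
name  | name       
------+------------
Hank  | Marketing  
Hank  | Engineering
Iris  | Marketing  
Frank | Engineering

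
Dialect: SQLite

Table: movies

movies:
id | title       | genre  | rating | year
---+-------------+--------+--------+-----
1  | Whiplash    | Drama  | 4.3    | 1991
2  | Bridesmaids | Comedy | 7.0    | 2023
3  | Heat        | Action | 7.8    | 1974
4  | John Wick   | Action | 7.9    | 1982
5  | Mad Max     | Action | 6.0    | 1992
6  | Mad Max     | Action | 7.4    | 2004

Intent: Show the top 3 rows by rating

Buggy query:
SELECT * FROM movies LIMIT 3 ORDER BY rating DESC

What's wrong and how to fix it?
Bug: ORDER BY cannot follow LIMIT; LIMIT is the final clause

Fix: Swap the clauses: ORDER BY first, then LIMIT

Corrected query:
SELECT * FROM movies ORDER BY rating DESC LIMIT 3

Result:
id | title     | genre  | rating | year
---+-----------+--------+--------+-----
4  | John Wick | Action | 7.9    | 1982
3  | Heat      | Action | 7.8    | 1974
6  | Mad Max   | Action | 7.4    | 2004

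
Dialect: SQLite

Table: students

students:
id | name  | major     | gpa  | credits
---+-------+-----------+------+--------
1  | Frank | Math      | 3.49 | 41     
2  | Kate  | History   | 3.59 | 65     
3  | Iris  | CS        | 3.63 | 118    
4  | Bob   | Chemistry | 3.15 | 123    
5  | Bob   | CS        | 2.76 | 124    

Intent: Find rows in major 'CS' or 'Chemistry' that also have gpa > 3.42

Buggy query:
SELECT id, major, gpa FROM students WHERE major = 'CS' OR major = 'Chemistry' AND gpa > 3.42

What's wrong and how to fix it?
Bug: Without parentheses, AND is evaluated before OR, so the gpa filter only applies to the 'Chemistry' branch

Fix: Group the OR with parentheses (or use IN), then AND the threshold

Corrected query:
SELECT id, major, gpa FROM students WHERE (major = 'CS' OR major = 'Chemistry') AND gpa > 3.42

Result:
id | major | gpa 
---+-------+-----
3  | CS    | 3.63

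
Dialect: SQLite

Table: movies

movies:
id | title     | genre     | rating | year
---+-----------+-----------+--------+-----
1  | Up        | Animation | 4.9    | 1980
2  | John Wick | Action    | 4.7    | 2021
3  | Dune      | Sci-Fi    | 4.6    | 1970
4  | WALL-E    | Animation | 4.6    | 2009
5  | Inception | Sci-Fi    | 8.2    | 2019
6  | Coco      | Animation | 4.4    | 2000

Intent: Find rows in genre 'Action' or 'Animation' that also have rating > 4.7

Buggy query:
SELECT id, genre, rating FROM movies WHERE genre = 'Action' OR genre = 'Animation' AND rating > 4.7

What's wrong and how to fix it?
Bug: AND binds tighter than OR, so this parses as genre = 'Action' OR (genre = 'Animation' AND rating > 4.7)

Fix: Add parentheses around the OR so the AND applies to both alternatives

Corrected query:
SELECT id, genre, rating FROM movies WHERE (genre = 'Action' OR genre = 'Animation') AND rating > 4.7

Result:
id | genre     | rating
---+-----------+-------
1  | Animation | 4.9   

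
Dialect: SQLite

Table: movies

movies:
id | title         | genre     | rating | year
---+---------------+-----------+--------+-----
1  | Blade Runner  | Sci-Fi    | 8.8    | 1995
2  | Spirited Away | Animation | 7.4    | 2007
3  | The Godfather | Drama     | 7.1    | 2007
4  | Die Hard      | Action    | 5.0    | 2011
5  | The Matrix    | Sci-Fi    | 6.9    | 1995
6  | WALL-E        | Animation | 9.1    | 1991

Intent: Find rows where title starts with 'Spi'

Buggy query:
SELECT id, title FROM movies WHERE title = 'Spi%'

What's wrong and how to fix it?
Bug: '=' compares the literal string including the % character; pattern matching needs LIKE

Fix: Replace '=' with LIKE so 'Spi%' is treated as a pattern

Corrected query:
SELECT id, title FROM movies WHERE title LIKE 'Spi%'

Result:
id | title        
---+--------------
2  | Spirited Away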